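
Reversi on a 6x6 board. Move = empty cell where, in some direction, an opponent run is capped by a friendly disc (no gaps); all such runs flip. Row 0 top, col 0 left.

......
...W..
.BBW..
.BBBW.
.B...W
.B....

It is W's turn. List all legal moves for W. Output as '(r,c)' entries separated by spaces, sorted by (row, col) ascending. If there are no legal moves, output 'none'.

(1,0): no bracket -> illegal
(1,1): no bracket -> illegal
(1,2): no bracket -> illegal
(2,0): flips 2 -> legal
(2,4): no bracket -> illegal
(3,0): flips 3 -> legal
(4,0): flips 2 -> legal
(4,2): no bracket -> illegal
(4,3): flips 1 -> legal
(4,4): no bracket -> illegal
(5,0): flips 2 -> legal
(5,2): no bracket -> illegal

Answer: (2,0) (3,0) (4,0) (4,3) (5,0)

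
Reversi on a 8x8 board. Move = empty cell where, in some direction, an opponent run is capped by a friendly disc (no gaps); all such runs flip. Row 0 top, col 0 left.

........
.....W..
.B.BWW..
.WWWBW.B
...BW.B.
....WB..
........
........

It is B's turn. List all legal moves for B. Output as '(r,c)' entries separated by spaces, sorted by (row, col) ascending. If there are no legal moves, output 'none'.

Answer: (1,3) (1,4) (1,6) (2,2) (2,6) (3,0) (3,6) (4,1) (4,5) (5,3) (6,4) (6,5)

Derivation:
(0,4): no bracket -> illegal
(0,5): no bracket -> illegal
(0,6): no bracket -> illegal
(1,3): flips 2 -> legal
(1,4): flips 1 -> legal
(1,6): flips 1 -> legal
(2,0): no bracket -> illegal
(2,2): flips 2 -> legal
(2,6): flips 2 -> legal
(3,0): flips 3 -> legal
(3,6): flips 1 -> legal
(4,0): no bracket -> illegal
(4,1): flips 2 -> legal
(4,2): no bracket -> illegal
(4,5): flips 1 -> legal
(5,3): flips 1 -> legal
(6,3): no bracket -> illegal
(6,4): flips 2 -> legal
(6,5): flips 1 -> legal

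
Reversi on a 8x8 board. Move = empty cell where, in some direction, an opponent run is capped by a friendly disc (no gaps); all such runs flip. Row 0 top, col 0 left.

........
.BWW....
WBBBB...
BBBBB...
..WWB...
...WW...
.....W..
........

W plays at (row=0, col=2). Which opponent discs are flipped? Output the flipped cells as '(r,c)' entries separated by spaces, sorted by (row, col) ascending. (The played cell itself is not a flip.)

Answer: (1,1)

Derivation:
Dir NW: edge -> no flip
Dir N: edge -> no flip
Dir NE: edge -> no flip
Dir W: first cell '.' (not opp) -> no flip
Dir E: first cell '.' (not opp) -> no flip
Dir SW: opp run (1,1) capped by W -> flip
Dir S: first cell 'W' (not opp) -> no flip
Dir SE: first cell 'W' (not opp) -> no flip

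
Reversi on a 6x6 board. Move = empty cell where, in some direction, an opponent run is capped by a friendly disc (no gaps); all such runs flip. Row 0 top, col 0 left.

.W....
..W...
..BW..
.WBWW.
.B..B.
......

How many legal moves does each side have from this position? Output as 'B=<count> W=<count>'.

Answer: B=7 W=8

Derivation:
-- B to move --
(0,0): no bracket -> illegal
(0,2): flips 1 -> legal
(0,3): no bracket -> illegal
(1,0): no bracket -> illegal
(1,1): no bracket -> illegal
(1,3): no bracket -> illegal
(1,4): flips 1 -> legal
(2,0): no bracket -> illegal
(2,1): flips 1 -> legal
(2,4): flips 2 -> legal
(2,5): no bracket -> illegal
(3,0): flips 1 -> legal
(3,5): flips 2 -> legal
(4,0): flips 1 -> legal
(4,2): no bracket -> illegal
(4,3): no bracket -> illegal
(4,5): no bracket -> illegal
B mobility = 7
-- W to move --
(1,1): flips 1 -> legal
(1,3): flips 1 -> legal
(2,1): flips 1 -> legal
(3,0): no bracket -> illegal
(3,5): no bracket -> illegal
(4,0): no bracket -> illegal
(4,2): flips 2 -> legal
(4,3): no bracket -> illegal
(4,5): no bracket -> illegal
(5,0): flips 2 -> legal
(5,1): flips 1 -> legal
(5,2): no bracket -> illegal
(5,3): no bracket -> illegal
(5,4): flips 1 -> legal
(5,5): flips 1 -> legal
W mobility = 8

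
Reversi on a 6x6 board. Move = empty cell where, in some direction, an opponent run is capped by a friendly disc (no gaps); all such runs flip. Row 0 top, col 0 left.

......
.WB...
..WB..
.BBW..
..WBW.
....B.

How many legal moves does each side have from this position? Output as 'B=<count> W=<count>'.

-- B to move --
(0,0): no bracket -> illegal
(0,1): no bracket -> illegal
(0,2): no bracket -> illegal
(1,0): flips 1 -> legal
(1,3): flips 1 -> legal
(2,0): no bracket -> illegal
(2,1): flips 1 -> legal
(2,4): no bracket -> illegal
(3,4): flips 2 -> legal
(3,5): no bracket -> illegal
(4,1): flips 1 -> legal
(4,5): flips 1 -> legal
(5,1): no bracket -> illegal
(5,2): flips 1 -> legal
(5,3): flips 1 -> legal
(5,5): no bracket -> illegal
B mobility = 8
-- W to move --
(0,1): no bracket -> illegal
(0,2): flips 1 -> legal
(0,3): no bracket -> illegal
(1,3): flips 2 -> legal
(1,4): no bracket -> illegal
(2,0): flips 1 -> legal
(2,1): no bracket -> illegal
(2,4): flips 1 -> legal
(3,0): flips 2 -> legal
(3,4): no bracket -> illegal
(4,0): flips 1 -> legal
(4,1): no bracket -> illegal
(4,5): no bracket -> illegal
(5,2): no bracket -> illegal
(5,3): flips 1 -> legal
(5,5): no bracket -> illegal
W mobility = 7

Answer: B=8 W=7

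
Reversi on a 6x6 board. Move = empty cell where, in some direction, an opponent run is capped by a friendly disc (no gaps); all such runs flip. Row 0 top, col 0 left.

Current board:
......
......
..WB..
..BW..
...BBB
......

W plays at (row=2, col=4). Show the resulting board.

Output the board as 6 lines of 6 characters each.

Place W at (2,4); scan 8 dirs for brackets.
Dir NW: first cell '.' (not opp) -> no flip
Dir N: first cell '.' (not opp) -> no flip
Dir NE: first cell '.' (not opp) -> no flip
Dir W: opp run (2,3) capped by W -> flip
Dir E: first cell '.' (not opp) -> no flip
Dir SW: first cell 'W' (not opp) -> no flip
Dir S: first cell '.' (not opp) -> no flip
Dir SE: first cell '.' (not opp) -> no flip
All flips: (2,3)

Answer: ......
......
..WWW.
..BW..
...BBB
......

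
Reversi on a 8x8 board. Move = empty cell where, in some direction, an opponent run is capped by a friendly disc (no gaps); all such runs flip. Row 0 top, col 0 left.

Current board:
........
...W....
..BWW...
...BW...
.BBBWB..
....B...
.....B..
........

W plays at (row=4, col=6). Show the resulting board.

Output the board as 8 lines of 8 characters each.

Answer: ........
...W....
..BWW...
...BW...
.BBBWWW.
....B...
.....B..
........

Derivation:
Place W at (4,6); scan 8 dirs for brackets.
Dir NW: first cell '.' (not opp) -> no flip
Dir N: first cell '.' (not opp) -> no flip
Dir NE: first cell '.' (not opp) -> no flip
Dir W: opp run (4,5) capped by W -> flip
Dir E: first cell '.' (not opp) -> no flip
Dir SW: first cell '.' (not opp) -> no flip
Dir S: first cell '.' (not opp) -> no flip
Dir SE: first cell '.' (not opp) -> no flip
All flips: (4,5)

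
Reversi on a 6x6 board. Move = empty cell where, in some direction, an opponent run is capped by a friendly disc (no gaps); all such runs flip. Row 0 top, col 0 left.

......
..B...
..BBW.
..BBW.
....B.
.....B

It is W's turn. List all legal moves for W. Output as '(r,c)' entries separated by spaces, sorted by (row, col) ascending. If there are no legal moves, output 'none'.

(0,1): flips 2 -> legal
(0,2): no bracket -> illegal
(0,3): no bracket -> illegal
(1,1): no bracket -> illegal
(1,3): no bracket -> illegal
(1,4): no bracket -> illegal
(2,1): flips 2 -> legal
(3,1): flips 2 -> legal
(3,5): no bracket -> illegal
(4,1): no bracket -> illegal
(4,2): flips 1 -> legal
(4,3): no bracket -> illegal
(4,5): no bracket -> illegal
(5,3): no bracket -> illegal
(5,4): flips 1 -> legal

Answer: (0,1) (2,1) (3,1) (4,2) (5,4)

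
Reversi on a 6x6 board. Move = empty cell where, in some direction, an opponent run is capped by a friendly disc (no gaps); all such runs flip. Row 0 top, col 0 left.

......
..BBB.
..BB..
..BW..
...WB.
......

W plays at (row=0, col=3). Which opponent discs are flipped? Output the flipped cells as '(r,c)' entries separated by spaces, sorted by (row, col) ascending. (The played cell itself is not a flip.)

Answer: (1,3) (2,3)

Derivation:
Dir NW: edge -> no flip
Dir N: edge -> no flip
Dir NE: edge -> no flip
Dir W: first cell '.' (not opp) -> no flip
Dir E: first cell '.' (not opp) -> no flip
Dir SW: opp run (1,2), next='.' -> no flip
Dir S: opp run (1,3) (2,3) capped by W -> flip
Dir SE: opp run (1,4), next='.' -> no flip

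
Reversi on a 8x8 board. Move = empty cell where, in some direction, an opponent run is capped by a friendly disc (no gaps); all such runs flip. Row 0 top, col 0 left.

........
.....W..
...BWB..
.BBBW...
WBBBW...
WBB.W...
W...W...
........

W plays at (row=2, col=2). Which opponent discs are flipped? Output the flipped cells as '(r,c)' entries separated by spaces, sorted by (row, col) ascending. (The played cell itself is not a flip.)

Answer: (2,3) (3,1) (3,3)

Derivation:
Dir NW: first cell '.' (not opp) -> no flip
Dir N: first cell '.' (not opp) -> no flip
Dir NE: first cell '.' (not opp) -> no flip
Dir W: first cell '.' (not opp) -> no flip
Dir E: opp run (2,3) capped by W -> flip
Dir SW: opp run (3,1) capped by W -> flip
Dir S: opp run (3,2) (4,2) (5,2), next='.' -> no flip
Dir SE: opp run (3,3) capped by W -> flip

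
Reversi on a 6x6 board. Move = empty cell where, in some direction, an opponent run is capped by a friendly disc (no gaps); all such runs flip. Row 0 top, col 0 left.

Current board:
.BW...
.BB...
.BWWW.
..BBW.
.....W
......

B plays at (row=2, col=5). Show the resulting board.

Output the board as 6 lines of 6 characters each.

Place B at (2,5); scan 8 dirs for brackets.
Dir NW: first cell '.' (not opp) -> no flip
Dir N: first cell '.' (not opp) -> no flip
Dir NE: edge -> no flip
Dir W: opp run (2,4) (2,3) (2,2) capped by B -> flip
Dir E: edge -> no flip
Dir SW: opp run (3,4), next='.' -> no flip
Dir S: first cell '.' (not opp) -> no flip
Dir SE: edge -> no flip
All flips: (2,2) (2,3) (2,4)

Answer: .BW...
.BB...
.BBBBB
..BBW.
.....W
......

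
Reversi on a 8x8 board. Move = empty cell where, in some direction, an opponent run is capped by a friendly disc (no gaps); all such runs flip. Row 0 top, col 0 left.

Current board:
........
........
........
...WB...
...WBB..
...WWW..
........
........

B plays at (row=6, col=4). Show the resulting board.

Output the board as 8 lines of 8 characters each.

Place B at (6,4); scan 8 dirs for brackets.
Dir NW: opp run (5,3), next='.' -> no flip
Dir N: opp run (5,4) capped by B -> flip
Dir NE: opp run (5,5), next='.' -> no flip
Dir W: first cell '.' (not opp) -> no flip
Dir E: first cell '.' (not opp) -> no flip
Dir SW: first cell '.' (not opp) -> no flip
Dir S: first cell '.' (not opp) -> no flip
Dir SE: first cell '.' (not opp) -> no flip
All flips: (5,4)

Answer: ........
........
........
...WB...
...WBB..
...WBW..
....B...
........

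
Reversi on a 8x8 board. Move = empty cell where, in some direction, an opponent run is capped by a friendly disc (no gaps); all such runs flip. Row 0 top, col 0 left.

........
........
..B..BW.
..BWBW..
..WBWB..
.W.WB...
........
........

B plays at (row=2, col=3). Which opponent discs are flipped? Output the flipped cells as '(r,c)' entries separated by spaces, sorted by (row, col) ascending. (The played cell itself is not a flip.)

Dir NW: first cell '.' (not opp) -> no flip
Dir N: first cell '.' (not opp) -> no flip
Dir NE: first cell '.' (not opp) -> no flip
Dir W: first cell 'B' (not opp) -> no flip
Dir E: first cell '.' (not opp) -> no flip
Dir SW: first cell 'B' (not opp) -> no flip
Dir S: opp run (3,3) capped by B -> flip
Dir SE: first cell 'B' (not opp) -> no flip

Answer: (3,3)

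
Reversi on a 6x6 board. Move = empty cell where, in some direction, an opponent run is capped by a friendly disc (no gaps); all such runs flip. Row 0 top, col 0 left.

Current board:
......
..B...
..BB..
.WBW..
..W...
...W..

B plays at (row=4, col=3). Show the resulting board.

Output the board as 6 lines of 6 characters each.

Answer: ......
..B...
..BB..
.WBB..
..WB..
...W..

Derivation:
Place B at (4,3); scan 8 dirs for brackets.
Dir NW: first cell 'B' (not opp) -> no flip
Dir N: opp run (3,3) capped by B -> flip
Dir NE: first cell '.' (not opp) -> no flip
Dir W: opp run (4,2), next='.' -> no flip
Dir E: first cell '.' (not opp) -> no flip
Dir SW: first cell '.' (not opp) -> no flip
Dir S: opp run (5,3), next=edge -> no flip
Dir SE: first cell '.' (not opp) -> no flip
All flips: (3,3)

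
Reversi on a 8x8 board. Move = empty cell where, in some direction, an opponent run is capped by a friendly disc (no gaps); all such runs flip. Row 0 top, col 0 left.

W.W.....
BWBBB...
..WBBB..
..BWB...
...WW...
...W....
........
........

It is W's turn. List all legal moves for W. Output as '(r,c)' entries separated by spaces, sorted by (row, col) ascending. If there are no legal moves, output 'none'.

Answer: (0,3) (0,4) (1,5) (1,6) (2,0) (2,1) (2,6) (3,1) (3,5) (4,2)

Derivation:
(0,1): no bracket -> illegal
(0,3): flips 2 -> legal
(0,4): flips 4 -> legal
(0,5): no bracket -> illegal
(1,5): flips 4 -> legal
(1,6): flips 2 -> legal
(2,0): flips 1 -> legal
(2,1): flips 1 -> legal
(2,6): flips 3 -> legal
(3,1): flips 1 -> legal
(3,5): flips 3 -> legal
(3,6): no bracket -> illegal
(4,1): no bracket -> illegal
(4,2): flips 1 -> legal
(4,5): no bracket -> illegal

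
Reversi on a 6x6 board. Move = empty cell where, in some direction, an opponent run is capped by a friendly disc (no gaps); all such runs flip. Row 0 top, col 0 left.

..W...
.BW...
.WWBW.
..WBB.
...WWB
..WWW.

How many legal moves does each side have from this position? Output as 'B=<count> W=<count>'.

Answer: B=10 W=9

Derivation:
-- B to move --
(0,1): flips 1 -> legal
(0,3): no bracket -> illegal
(1,0): no bracket -> illegal
(1,3): flips 1 -> legal
(1,4): flips 1 -> legal
(1,5): flips 1 -> legal
(2,0): flips 2 -> legal
(2,5): flips 1 -> legal
(3,0): no bracket -> illegal
(3,1): flips 2 -> legal
(3,5): no bracket -> illegal
(4,1): flips 1 -> legal
(4,2): flips 2 -> legal
(5,1): no bracket -> illegal
(5,5): flips 1 -> legal
B mobility = 10
-- W to move --
(0,0): flips 1 -> legal
(0,1): flips 1 -> legal
(1,0): flips 1 -> legal
(1,3): flips 2 -> legal
(1,4): flips 1 -> legal
(2,0): flips 1 -> legal
(2,5): flips 1 -> legal
(3,5): flips 2 -> legal
(4,2): flips 1 -> legal
(5,5): no bracket -> illegal
W mobility = 9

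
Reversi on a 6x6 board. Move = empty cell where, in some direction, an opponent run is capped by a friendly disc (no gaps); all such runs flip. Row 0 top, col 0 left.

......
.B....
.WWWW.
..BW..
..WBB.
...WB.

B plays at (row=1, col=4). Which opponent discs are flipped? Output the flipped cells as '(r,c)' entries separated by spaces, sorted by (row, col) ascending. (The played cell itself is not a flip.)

Answer: (2,3)

Derivation:
Dir NW: first cell '.' (not opp) -> no flip
Dir N: first cell '.' (not opp) -> no flip
Dir NE: first cell '.' (not opp) -> no flip
Dir W: first cell '.' (not opp) -> no flip
Dir E: first cell '.' (not opp) -> no flip
Dir SW: opp run (2,3) capped by B -> flip
Dir S: opp run (2,4), next='.' -> no flip
Dir SE: first cell '.' (not opp) -> no flip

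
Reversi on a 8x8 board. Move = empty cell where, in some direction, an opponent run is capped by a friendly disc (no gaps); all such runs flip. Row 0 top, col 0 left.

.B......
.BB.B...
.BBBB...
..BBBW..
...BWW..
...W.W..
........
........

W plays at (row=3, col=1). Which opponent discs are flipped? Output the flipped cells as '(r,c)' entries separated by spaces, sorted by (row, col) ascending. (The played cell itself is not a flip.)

Answer: (3,2) (3,3) (3,4)

Derivation:
Dir NW: first cell '.' (not opp) -> no flip
Dir N: opp run (2,1) (1,1) (0,1), next=edge -> no flip
Dir NE: opp run (2,2), next='.' -> no flip
Dir W: first cell '.' (not opp) -> no flip
Dir E: opp run (3,2) (3,3) (3,4) capped by W -> flip
Dir SW: first cell '.' (not opp) -> no flip
Dir S: first cell '.' (not opp) -> no flip
Dir SE: first cell '.' (not opp) -> no flip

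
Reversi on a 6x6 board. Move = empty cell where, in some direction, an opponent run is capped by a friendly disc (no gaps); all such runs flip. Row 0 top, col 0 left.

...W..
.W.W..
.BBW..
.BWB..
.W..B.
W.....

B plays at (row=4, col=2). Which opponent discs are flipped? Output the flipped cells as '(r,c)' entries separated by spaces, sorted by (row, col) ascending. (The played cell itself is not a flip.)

Dir NW: first cell 'B' (not opp) -> no flip
Dir N: opp run (3,2) capped by B -> flip
Dir NE: first cell 'B' (not opp) -> no flip
Dir W: opp run (4,1), next='.' -> no flip
Dir E: first cell '.' (not opp) -> no flip
Dir SW: first cell '.' (not opp) -> no flip
Dir S: first cell '.' (not opp) -> no flip
Dir SE: first cell '.' (not opp) -> no flip

Answer: (3,2)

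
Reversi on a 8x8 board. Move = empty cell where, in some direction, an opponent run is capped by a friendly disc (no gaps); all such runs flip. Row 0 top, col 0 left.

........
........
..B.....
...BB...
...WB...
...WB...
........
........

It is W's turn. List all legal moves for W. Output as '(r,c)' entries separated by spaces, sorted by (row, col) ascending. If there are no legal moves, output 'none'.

(1,1): no bracket -> illegal
(1,2): no bracket -> illegal
(1,3): no bracket -> illegal
(2,1): no bracket -> illegal
(2,3): flips 1 -> legal
(2,4): no bracket -> illegal
(2,5): flips 1 -> legal
(3,1): no bracket -> illegal
(3,2): no bracket -> illegal
(3,5): flips 1 -> legal
(4,2): no bracket -> illegal
(4,5): flips 1 -> legal
(5,5): flips 1 -> legal
(6,3): no bracket -> illegal
(6,4): no bracket -> illegal
(6,5): flips 1 -> legal

Answer: (2,3) (2,5) (3,5) (4,5) (5,5) (6,5)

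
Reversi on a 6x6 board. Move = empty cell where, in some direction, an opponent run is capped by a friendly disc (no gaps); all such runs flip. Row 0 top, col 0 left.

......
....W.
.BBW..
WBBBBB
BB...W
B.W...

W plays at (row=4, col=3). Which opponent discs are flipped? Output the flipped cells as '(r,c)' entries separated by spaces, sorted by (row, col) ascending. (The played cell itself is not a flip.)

Answer: (3,3)

Derivation:
Dir NW: opp run (3,2) (2,1), next='.' -> no flip
Dir N: opp run (3,3) capped by W -> flip
Dir NE: opp run (3,4), next='.' -> no flip
Dir W: first cell '.' (not opp) -> no flip
Dir E: first cell '.' (not opp) -> no flip
Dir SW: first cell 'W' (not opp) -> no flip
Dir S: first cell '.' (not opp) -> no flip
Dir SE: first cell '.' (not opp) -> no flip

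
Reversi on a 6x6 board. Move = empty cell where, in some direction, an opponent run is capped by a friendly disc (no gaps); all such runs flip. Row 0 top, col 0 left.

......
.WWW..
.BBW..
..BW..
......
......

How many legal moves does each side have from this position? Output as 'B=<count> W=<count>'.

Answer: B=9 W=5

Derivation:
-- B to move --
(0,0): flips 1 -> legal
(0,1): flips 1 -> legal
(0,2): flips 1 -> legal
(0,3): flips 1 -> legal
(0,4): flips 1 -> legal
(1,0): no bracket -> illegal
(1,4): flips 1 -> legal
(2,0): no bracket -> illegal
(2,4): flips 1 -> legal
(3,4): flips 1 -> legal
(4,2): no bracket -> illegal
(4,3): no bracket -> illegal
(4,4): flips 1 -> legal
B mobility = 9
-- W to move --
(1,0): no bracket -> illegal
(2,0): flips 2 -> legal
(3,0): flips 1 -> legal
(3,1): flips 3 -> legal
(4,1): flips 1 -> legal
(4,2): flips 2 -> legal
(4,3): no bracket -> illegal
W mobility = 5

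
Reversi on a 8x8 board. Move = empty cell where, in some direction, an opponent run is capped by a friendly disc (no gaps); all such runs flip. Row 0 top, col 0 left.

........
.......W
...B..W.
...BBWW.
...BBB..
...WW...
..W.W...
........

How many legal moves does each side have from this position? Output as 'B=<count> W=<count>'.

Answer: B=7 W=4

Derivation:
-- B to move --
(0,6): no bracket -> illegal
(0,7): no bracket -> illegal
(1,5): no bracket -> illegal
(1,6): no bracket -> illegal
(2,4): no bracket -> illegal
(2,5): flips 1 -> legal
(2,7): flips 1 -> legal
(3,7): flips 2 -> legal
(4,2): no bracket -> illegal
(4,6): no bracket -> illegal
(4,7): no bracket -> illegal
(5,1): no bracket -> illegal
(5,2): no bracket -> illegal
(5,5): no bracket -> illegal
(6,1): no bracket -> illegal
(6,3): flips 2 -> legal
(6,5): flips 1 -> legal
(7,1): flips 2 -> legal
(7,2): no bracket -> illegal
(7,3): no bracket -> illegal
(7,4): flips 2 -> legal
(7,5): no bracket -> illegal
B mobility = 7
-- W to move --
(1,2): no bracket -> illegal
(1,3): flips 3 -> legal
(1,4): no bracket -> illegal
(2,2): no bracket -> illegal
(2,4): flips 2 -> legal
(2,5): no bracket -> illegal
(3,2): flips 3 -> legal
(4,2): no bracket -> illegal
(4,6): no bracket -> illegal
(5,2): no bracket -> illegal
(5,5): flips 1 -> legal
(5,6): no bracket -> illegal
W mobility = 4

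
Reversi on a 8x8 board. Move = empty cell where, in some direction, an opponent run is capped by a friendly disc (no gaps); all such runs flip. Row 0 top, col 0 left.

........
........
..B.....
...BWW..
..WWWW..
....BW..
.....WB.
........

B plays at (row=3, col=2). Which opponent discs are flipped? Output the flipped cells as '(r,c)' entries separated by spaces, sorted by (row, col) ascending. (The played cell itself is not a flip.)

Dir NW: first cell '.' (not opp) -> no flip
Dir N: first cell 'B' (not opp) -> no flip
Dir NE: first cell '.' (not opp) -> no flip
Dir W: first cell '.' (not opp) -> no flip
Dir E: first cell 'B' (not opp) -> no flip
Dir SW: first cell '.' (not opp) -> no flip
Dir S: opp run (4,2), next='.' -> no flip
Dir SE: opp run (4,3) capped by B -> flip

Answer: (4,3)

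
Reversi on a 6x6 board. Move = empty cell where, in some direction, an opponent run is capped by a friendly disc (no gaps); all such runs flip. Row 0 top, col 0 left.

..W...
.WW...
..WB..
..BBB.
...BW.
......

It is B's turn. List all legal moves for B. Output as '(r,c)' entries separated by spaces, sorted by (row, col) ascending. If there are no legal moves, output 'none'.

(0,0): flips 2 -> legal
(0,1): flips 1 -> legal
(0,3): no bracket -> illegal
(1,0): no bracket -> illegal
(1,3): no bracket -> illegal
(2,0): no bracket -> illegal
(2,1): flips 1 -> legal
(3,1): no bracket -> illegal
(3,5): no bracket -> illegal
(4,5): flips 1 -> legal
(5,3): no bracket -> illegal
(5,4): flips 1 -> legal
(5,5): flips 1 -> legal

Answer: (0,0) (0,1) (2,1) (4,5) (5,4) (5,5)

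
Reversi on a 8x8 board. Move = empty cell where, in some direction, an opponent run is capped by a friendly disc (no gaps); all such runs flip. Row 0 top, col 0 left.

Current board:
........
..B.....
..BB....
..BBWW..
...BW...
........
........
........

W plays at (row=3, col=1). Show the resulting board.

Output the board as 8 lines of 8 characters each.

Place W at (3,1); scan 8 dirs for brackets.
Dir NW: first cell '.' (not opp) -> no flip
Dir N: first cell '.' (not opp) -> no flip
Dir NE: opp run (2,2), next='.' -> no flip
Dir W: first cell '.' (not opp) -> no flip
Dir E: opp run (3,2) (3,3) capped by W -> flip
Dir SW: first cell '.' (not opp) -> no flip
Dir S: first cell '.' (not opp) -> no flip
Dir SE: first cell '.' (not opp) -> no flip
All flips: (3,2) (3,3)

Answer: ........
..B.....
..BB....
.WWWWW..
...BW...
........
........
........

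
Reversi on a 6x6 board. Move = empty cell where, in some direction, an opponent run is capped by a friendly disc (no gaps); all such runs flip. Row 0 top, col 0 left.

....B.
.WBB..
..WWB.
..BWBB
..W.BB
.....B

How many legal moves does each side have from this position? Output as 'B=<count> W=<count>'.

Answer: B=8 W=8

Derivation:
-- B to move --
(0,0): flips 3 -> legal
(0,1): no bracket -> illegal
(0,2): no bracket -> illegal
(1,0): flips 1 -> legal
(1,4): flips 1 -> legal
(2,0): no bracket -> illegal
(2,1): flips 2 -> legal
(3,1): flips 1 -> legal
(4,1): no bracket -> illegal
(4,3): flips 2 -> legal
(5,1): flips 2 -> legal
(5,2): flips 1 -> legal
(5,3): no bracket -> illegal
B mobility = 8
-- W to move --
(0,1): flips 1 -> legal
(0,2): flips 1 -> legal
(0,3): flips 1 -> legal
(0,5): no bracket -> illegal
(1,4): flips 2 -> legal
(1,5): flips 1 -> legal
(2,1): no bracket -> illegal
(2,5): flips 1 -> legal
(3,1): flips 1 -> legal
(4,1): flips 1 -> legal
(4,3): no bracket -> illegal
(5,3): no bracket -> illegal
(5,4): no bracket -> illegal
W mobility = 8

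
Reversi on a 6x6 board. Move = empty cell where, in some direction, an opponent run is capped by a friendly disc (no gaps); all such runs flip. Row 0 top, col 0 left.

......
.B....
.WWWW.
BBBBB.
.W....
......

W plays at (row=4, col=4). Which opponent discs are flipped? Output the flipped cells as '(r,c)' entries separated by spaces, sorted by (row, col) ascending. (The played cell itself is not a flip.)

Dir NW: opp run (3,3) capped by W -> flip
Dir N: opp run (3,4) capped by W -> flip
Dir NE: first cell '.' (not opp) -> no flip
Dir W: first cell '.' (not opp) -> no flip
Dir E: first cell '.' (not opp) -> no flip
Dir SW: first cell '.' (not opp) -> no flip
Dir S: first cell '.' (not opp) -> no flip
Dir SE: first cell '.' (not opp) -> no flip

Answer: (3,3) (3,4)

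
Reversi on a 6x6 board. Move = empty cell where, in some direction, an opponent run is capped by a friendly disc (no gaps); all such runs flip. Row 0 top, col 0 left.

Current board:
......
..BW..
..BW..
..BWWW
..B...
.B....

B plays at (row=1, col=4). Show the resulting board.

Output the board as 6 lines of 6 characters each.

Answer: ......
..BBB.
..BB..
..BWWW
..B...
.B....

Derivation:
Place B at (1,4); scan 8 dirs for brackets.
Dir NW: first cell '.' (not opp) -> no flip
Dir N: first cell '.' (not opp) -> no flip
Dir NE: first cell '.' (not opp) -> no flip
Dir W: opp run (1,3) capped by B -> flip
Dir E: first cell '.' (not opp) -> no flip
Dir SW: opp run (2,3) capped by B -> flip
Dir S: first cell '.' (not opp) -> no flip
Dir SE: first cell '.' (not opp) -> no flip
All flips: (1,3) (2,3)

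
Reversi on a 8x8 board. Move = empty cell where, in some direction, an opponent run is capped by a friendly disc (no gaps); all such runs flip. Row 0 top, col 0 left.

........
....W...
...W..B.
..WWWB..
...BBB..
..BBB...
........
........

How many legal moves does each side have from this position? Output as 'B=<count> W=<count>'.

-- B to move --
(0,3): no bracket -> illegal
(0,4): no bracket -> illegal
(0,5): no bracket -> illegal
(1,2): flips 2 -> legal
(1,3): flips 2 -> legal
(1,5): no bracket -> illegal
(2,1): flips 1 -> legal
(2,2): flips 1 -> legal
(2,4): flips 1 -> legal
(2,5): flips 1 -> legal
(3,1): flips 3 -> legal
(4,1): no bracket -> illegal
(4,2): no bracket -> illegal
B mobility = 7
-- W to move --
(1,5): no bracket -> illegal
(1,6): no bracket -> illegal
(1,7): no bracket -> illegal
(2,4): no bracket -> illegal
(2,5): no bracket -> illegal
(2,7): no bracket -> illegal
(3,6): flips 1 -> legal
(3,7): no bracket -> illegal
(4,1): no bracket -> illegal
(4,2): no bracket -> illegal
(4,6): no bracket -> illegal
(5,1): no bracket -> illegal
(5,5): flips 1 -> legal
(5,6): flips 1 -> legal
(6,1): flips 2 -> legal
(6,2): no bracket -> illegal
(6,3): flips 2 -> legal
(6,4): flips 2 -> legal
(6,5): flips 2 -> legal
W mobility = 7

Answer: B=7 W=7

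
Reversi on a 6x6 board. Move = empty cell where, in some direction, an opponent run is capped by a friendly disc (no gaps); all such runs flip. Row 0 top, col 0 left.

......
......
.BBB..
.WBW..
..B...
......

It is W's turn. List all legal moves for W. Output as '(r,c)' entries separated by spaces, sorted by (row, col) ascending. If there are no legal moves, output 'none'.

Answer: (1,1) (1,3) (5,1) (5,3)

Derivation:
(1,0): no bracket -> illegal
(1,1): flips 2 -> legal
(1,2): no bracket -> illegal
(1,3): flips 2 -> legal
(1,4): no bracket -> illegal
(2,0): no bracket -> illegal
(2,4): no bracket -> illegal
(3,0): no bracket -> illegal
(3,4): no bracket -> illegal
(4,1): no bracket -> illegal
(4,3): no bracket -> illegal
(5,1): flips 1 -> legal
(5,2): no bracket -> illegal
(5,3): flips 1 -> legal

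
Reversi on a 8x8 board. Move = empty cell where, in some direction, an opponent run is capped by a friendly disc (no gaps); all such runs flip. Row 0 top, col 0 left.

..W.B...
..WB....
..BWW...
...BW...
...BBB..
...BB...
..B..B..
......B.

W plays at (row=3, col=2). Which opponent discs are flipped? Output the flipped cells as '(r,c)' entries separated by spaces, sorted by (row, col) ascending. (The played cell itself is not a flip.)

Dir NW: first cell '.' (not opp) -> no flip
Dir N: opp run (2,2) capped by W -> flip
Dir NE: first cell 'W' (not opp) -> no flip
Dir W: first cell '.' (not opp) -> no flip
Dir E: opp run (3,3) capped by W -> flip
Dir SW: first cell '.' (not opp) -> no flip
Dir S: first cell '.' (not opp) -> no flip
Dir SE: opp run (4,3) (5,4) (6,5) (7,6), next=edge -> no flip

Answer: (2,2) (3,3)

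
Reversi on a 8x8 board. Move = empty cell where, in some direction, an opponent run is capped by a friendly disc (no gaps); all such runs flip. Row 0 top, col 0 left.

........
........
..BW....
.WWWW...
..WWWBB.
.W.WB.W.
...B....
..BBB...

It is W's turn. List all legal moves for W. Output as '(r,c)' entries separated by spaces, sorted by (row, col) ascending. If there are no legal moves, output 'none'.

(1,1): flips 1 -> legal
(1,2): flips 1 -> legal
(1,3): flips 1 -> legal
(2,1): flips 1 -> legal
(3,5): no bracket -> illegal
(3,6): flips 1 -> legal
(3,7): no bracket -> illegal
(4,7): flips 2 -> legal
(5,2): no bracket -> illegal
(5,5): flips 1 -> legal
(5,7): no bracket -> illegal
(6,1): no bracket -> illegal
(6,2): no bracket -> illegal
(6,4): flips 1 -> legal
(6,5): flips 1 -> legal
(7,1): no bracket -> illegal
(7,5): no bracket -> illegal

Answer: (1,1) (1,2) (1,3) (2,1) (3,6) (4,7) (5,5) (6,4) (6,5)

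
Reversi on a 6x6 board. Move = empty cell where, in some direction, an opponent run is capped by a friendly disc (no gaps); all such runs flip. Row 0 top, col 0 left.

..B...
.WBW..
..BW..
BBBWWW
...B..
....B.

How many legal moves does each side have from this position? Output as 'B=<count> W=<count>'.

-- B to move --
(0,0): flips 1 -> legal
(0,1): no bracket -> illegal
(0,3): flips 3 -> legal
(0,4): flips 1 -> legal
(1,0): flips 1 -> legal
(1,4): flips 2 -> legal
(2,0): flips 1 -> legal
(2,1): no bracket -> illegal
(2,4): flips 2 -> legal
(2,5): flips 1 -> legal
(4,2): no bracket -> illegal
(4,4): flips 1 -> legal
(4,5): flips 2 -> legal
B mobility = 10
-- W to move --
(0,1): flips 1 -> legal
(0,3): no bracket -> illegal
(2,0): no bracket -> illegal
(2,1): flips 1 -> legal
(4,0): flips 2 -> legal
(4,1): flips 1 -> legal
(4,2): no bracket -> illegal
(4,4): no bracket -> illegal
(4,5): no bracket -> illegal
(5,2): flips 1 -> legal
(5,3): flips 1 -> legal
(5,5): no bracket -> illegal
W mobility = 6

Answer: B=10 W=6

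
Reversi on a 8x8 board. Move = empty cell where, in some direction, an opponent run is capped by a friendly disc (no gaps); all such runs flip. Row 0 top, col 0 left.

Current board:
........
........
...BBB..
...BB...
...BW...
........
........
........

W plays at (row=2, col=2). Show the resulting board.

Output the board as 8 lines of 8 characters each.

Answer: ........
........
..WBBB..
...WB...
...BW...
........
........
........

Derivation:
Place W at (2,2); scan 8 dirs for brackets.
Dir NW: first cell '.' (not opp) -> no flip
Dir N: first cell '.' (not opp) -> no flip
Dir NE: first cell '.' (not opp) -> no flip
Dir W: first cell '.' (not opp) -> no flip
Dir E: opp run (2,3) (2,4) (2,5), next='.' -> no flip
Dir SW: first cell '.' (not opp) -> no flip
Dir S: first cell '.' (not opp) -> no flip
Dir SE: opp run (3,3) capped by W -> flip
All flips: (3,3)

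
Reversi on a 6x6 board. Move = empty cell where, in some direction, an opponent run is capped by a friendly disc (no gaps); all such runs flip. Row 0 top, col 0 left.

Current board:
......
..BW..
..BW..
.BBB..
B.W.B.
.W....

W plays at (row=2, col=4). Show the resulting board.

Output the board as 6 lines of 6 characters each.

Answer: ......
..BW..
..BWW.
.BBW..
B.W.B.
.W....

Derivation:
Place W at (2,4); scan 8 dirs for brackets.
Dir NW: first cell 'W' (not opp) -> no flip
Dir N: first cell '.' (not opp) -> no flip
Dir NE: first cell '.' (not opp) -> no flip
Dir W: first cell 'W' (not opp) -> no flip
Dir E: first cell '.' (not opp) -> no flip
Dir SW: opp run (3,3) capped by W -> flip
Dir S: first cell '.' (not opp) -> no flip
Dir SE: first cell '.' (not opp) -> no flip
All flips: (3,3)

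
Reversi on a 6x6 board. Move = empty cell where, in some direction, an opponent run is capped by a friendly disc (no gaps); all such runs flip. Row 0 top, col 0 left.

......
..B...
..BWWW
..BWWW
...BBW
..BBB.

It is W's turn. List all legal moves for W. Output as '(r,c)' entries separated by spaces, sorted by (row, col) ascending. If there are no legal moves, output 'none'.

Answer: (0,1) (1,1) (2,1) (3,1) (4,1) (4,2) (5,5)

Derivation:
(0,1): flips 1 -> legal
(0,2): no bracket -> illegal
(0,3): no bracket -> illegal
(1,1): flips 1 -> legal
(1,3): no bracket -> illegal
(2,1): flips 1 -> legal
(3,1): flips 1 -> legal
(4,1): flips 1 -> legal
(4,2): flips 2 -> legal
(5,1): no bracket -> illegal
(5,5): flips 1 -> legal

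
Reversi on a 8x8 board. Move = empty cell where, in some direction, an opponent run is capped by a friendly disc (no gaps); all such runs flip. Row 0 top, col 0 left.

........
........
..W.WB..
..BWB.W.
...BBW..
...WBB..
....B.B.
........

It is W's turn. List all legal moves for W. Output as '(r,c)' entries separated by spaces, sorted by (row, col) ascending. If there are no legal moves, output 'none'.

(1,4): flips 1 -> legal
(1,5): no bracket -> illegal
(1,6): no bracket -> illegal
(2,1): no bracket -> illegal
(2,3): flips 1 -> legal
(2,6): flips 1 -> legal
(3,1): flips 1 -> legal
(3,5): flips 2 -> legal
(4,1): no bracket -> illegal
(4,2): flips 3 -> legal
(4,6): no bracket -> illegal
(5,2): no bracket -> illegal
(5,6): flips 2 -> legal
(5,7): no bracket -> illegal
(6,3): flips 1 -> legal
(6,5): flips 1 -> legal
(6,7): no bracket -> illegal
(7,3): no bracket -> illegal
(7,4): flips 4 -> legal
(7,5): flips 1 -> legal
(7,6): no bracket -> illegal
(7,7): flips 3 -> legal

Answer: (1,4) (2,3) (2,6) (3,1) (3,5) (4,2) (5,6) (6,3) (6,5) (7,4) (7,5) (7,7)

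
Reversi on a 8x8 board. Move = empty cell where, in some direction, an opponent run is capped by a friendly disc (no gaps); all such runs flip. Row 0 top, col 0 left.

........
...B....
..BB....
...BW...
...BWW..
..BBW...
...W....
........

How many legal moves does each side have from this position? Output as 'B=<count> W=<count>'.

-- B to move --
(2,4): no bracket -> illegal
(2,5): flips 1 -> legal
(3,5): flips 2 -> legal
(3,6): no bracket -> illegal
(4,6): flips 2 -> legal
(5,5): flips 2 -> legal
(5,6): flips 2 -> legal
(6,2): no bracket -> illegal
(6,4): no bracket -> illegal
(6,5): flips 1 -> legal
(7,2): no bracket -> illegal
(7,3): flips 1 -> legal
(7,4): flips 1 -> legal
B mobility = 8
-- W to move --
(0,2): no bracket -> illegal
(0,3): flips 5 -> legal
(0,4): no bracket -> illegal
(1,1): flips 2 -> legal
(1,2): flips 1 -> legal
(1,4): no bracket -> illegal
(2,1): no bracket -> illegal
(2,4): no bracket -> illegal
(3,1): no bracket -> illegal
(3,2): flips 2 -> legal
(4,1): flips 1 -> legal
(4,2): flips 1 -> legal
(5,1): flips 2 -> legal
(6,1): flips 2 -> legal
(6,2): flips 1 -> legal
(6,4): no bracket -> illegal
W mobility = 9

Answer: B=8 W=9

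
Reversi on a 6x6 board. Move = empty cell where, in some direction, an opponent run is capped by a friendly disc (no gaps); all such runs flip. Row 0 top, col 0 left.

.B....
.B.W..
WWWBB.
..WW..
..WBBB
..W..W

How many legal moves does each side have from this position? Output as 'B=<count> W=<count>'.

Answer: B=6 W=9

Derivation:
-- B to move --
(0,2): flips 1 -> legal
(0,3): flips 1 -> legal
(0,4): no bracket -> illegal
(1,0): flips 2 -> legal
(1,2): no bracket -> illegal
(1,4): no bracket -> illegal
(3,0): no bracket -> illegal
(3,1): flips 1 -> legal
(3,4): no bracket -> illegal
(4,1): flips 2 -> legal
(5,1): flips 2 -> legal
(5,3): no bracket -> illegal
(5,4): no bracket -> illegal
B mobility = 6
-- W to move --
(0,0): flips 1 -> legal
(0,2): flips 1 -> legal
(1,0): no bracket -> illegal
(1,2): no bracket -> illegal
(1,4): flips 1 -> legal
(1,5): flips 1 -> legal
(2,5): flips 2 -> legal
(3,4): flips 1 -> legal
(3,5): flips 2 -> legal
(5,3): flips 1 -> legal
(5,4): flips 1 -> legal
W mobility = 9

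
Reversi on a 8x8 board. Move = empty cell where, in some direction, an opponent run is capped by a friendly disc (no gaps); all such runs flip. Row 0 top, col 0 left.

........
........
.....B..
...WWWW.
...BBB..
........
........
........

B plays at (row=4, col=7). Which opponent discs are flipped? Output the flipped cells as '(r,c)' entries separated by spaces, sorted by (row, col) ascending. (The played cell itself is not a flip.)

Dir NW: opp run (3,6) capped by B -> flip
Dir N: first cell '.' (not opp) -> no flip
Dir NE: edge -> no flip
Dir W: first cell '.' (not opp) -> no flip
Dir E: edge -> no flip
Dir SW: first cell '.' (not opp) -> no flip
Dir S: first cell '.' (not opp) -> no flip
Dir SE: edge -> no flip

Answer: (3,6)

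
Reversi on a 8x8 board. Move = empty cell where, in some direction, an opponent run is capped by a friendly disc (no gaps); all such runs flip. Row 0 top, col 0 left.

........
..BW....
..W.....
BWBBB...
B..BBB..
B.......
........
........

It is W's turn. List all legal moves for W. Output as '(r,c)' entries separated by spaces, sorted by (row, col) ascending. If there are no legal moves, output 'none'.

(0,1): no bracket -> illegal
(0,2): flips 1 -> legal
(0,3): no bracket -> illegal
(1,1): flips 1 -> legal
(2,0): no bracket -> illegal
(2,1): no bracket -> illegal
(2,3): no bracket -> illegal
(2,4): no bracket -> illegal
(2,5): no bracket -> illegal
(3,5): flips 3 -> legal
(3,6): no bracket -> illegal
(4,1): no bracket -> illegal
(4,2): flips 1 -> legal
(4,6): no bracket -> illegal
(5,1): no bracket -> illegal
(5,2): no bracket -> illegal
(5,3): no bracket -> illegal
(5,4): no bracket -> illegal
(5,5): flips 2 -> legal
(5,6): no bracket -> illegal
(6,0): no bracket -> illegal
(6,1): no bracket -> illegal

Answer: (0,2) (1,1) (3,5) (4,2) (5,5)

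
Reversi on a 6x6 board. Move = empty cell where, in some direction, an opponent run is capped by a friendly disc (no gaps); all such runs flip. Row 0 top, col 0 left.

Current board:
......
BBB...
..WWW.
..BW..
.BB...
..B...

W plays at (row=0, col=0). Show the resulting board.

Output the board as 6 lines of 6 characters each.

Place W at (0,0); scan 8 dirs for brackets.
Dir NW: edge -> no flip
Dir N: edge -> no flip
Dir NE: edge -> no flip
Dir W: edge -> no flip
Dir E: first cell '.' (not opp) -> no flip
Dir SW: edge -> no flip
Dir S: opp run (1,0), next='.' -> no flip
Dir SE: opp run (1,1) capped by W -> flip
All flips: (1,1)

Answer: W.....
BWB...
..WWW.
..BW..
.BB...
..B...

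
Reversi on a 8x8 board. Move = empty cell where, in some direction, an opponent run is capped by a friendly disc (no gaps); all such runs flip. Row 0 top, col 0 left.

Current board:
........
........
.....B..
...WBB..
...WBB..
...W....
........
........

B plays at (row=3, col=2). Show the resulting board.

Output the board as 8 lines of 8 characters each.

Answer: ........
........
.....B..
..BBBB..
...WBB..
...W....
........
........

Derivation:
Place B at (3,2); scan 8 dirs for brackets.
Dir NW: first cell '.' (not opp) -> no flip
Dir N: first cell '.' (not opp) -> no flip
Dir NE: first cell '.' (not opp) -> no flip
Dir W: first cell '.' (not opp) -> no flip
Dir E: opp run (3,3) capped by B -> flip
Dir SW: first cell '.' (not opp) -> no flip
Dir S: first cell '.' (not opp) -> no flip
Dir SE: opp run (4,3), next='.' -> no flip
All flips: (3,3)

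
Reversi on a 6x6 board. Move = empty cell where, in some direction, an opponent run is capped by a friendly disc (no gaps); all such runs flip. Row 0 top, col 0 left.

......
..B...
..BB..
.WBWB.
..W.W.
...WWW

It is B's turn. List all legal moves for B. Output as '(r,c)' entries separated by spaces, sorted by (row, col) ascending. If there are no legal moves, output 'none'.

Answer: (3,0) (4,0) (4,3) (5,2)

Derivation:
(2,0): no bracket -> illegal
(2,1): no bracket -> illegal
(2,4): no bracket -> illegal
(3,0): flips 1 -> legal
(3,5): no bracket -> illegal
(4,0): flips 1 -> legal
(4,1): no bracket -> illegal
(4,3): flips 1 -> legal
(4,5): no bracket -> illegal
(5,1): no bracket -> illegal
(5,2): flips 1 -> legal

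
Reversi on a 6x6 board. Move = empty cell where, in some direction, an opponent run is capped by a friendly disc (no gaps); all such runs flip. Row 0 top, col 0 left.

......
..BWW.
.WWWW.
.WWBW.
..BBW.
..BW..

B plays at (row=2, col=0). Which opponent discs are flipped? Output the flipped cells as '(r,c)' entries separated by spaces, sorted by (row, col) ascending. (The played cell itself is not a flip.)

Answer: (3,1)

Derivation:
Dir NW: edge -> no flip
Dir N: first cell '.' (not opp) -> no flip
Dir NE: first cell '.' (not opp) -> no flip
Dir W: edge -> no flip
Dir E: opp run (2,1) (2,2) (2,3) (2,4), next='.' -> no flip
Dir SW: edge -> no flip
Dir S: first cell '.' (not opp) -> no flip
Dir SE: opp run (3,1) capped by B -> flip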